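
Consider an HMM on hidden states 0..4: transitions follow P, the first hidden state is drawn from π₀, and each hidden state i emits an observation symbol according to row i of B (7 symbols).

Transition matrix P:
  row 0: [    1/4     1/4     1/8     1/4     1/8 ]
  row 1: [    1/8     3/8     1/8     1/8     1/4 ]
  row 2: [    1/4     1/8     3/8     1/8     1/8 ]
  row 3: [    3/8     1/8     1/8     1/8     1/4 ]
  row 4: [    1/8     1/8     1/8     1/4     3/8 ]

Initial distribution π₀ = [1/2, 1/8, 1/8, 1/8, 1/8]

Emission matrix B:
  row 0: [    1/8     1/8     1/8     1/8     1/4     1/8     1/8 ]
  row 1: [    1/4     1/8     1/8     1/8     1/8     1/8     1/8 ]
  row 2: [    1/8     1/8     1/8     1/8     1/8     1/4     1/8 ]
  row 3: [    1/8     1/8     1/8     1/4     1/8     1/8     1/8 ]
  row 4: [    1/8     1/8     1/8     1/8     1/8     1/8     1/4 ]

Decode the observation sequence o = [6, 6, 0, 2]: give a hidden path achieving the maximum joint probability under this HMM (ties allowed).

path = [0, 1, 1, 1]

t=0: δ = [6.250e-02, 1.562e-02, 1.562e-02, 1.562e-02, 3.125e-02]  (obs o_0=6)
t=1: δ = [1.953e-03, 1.953e-03, 9.766e-04, 1.953e-03, 2.930e-03]  ψ = [0, 0, 0, 0, 4]  (obs o_1=6)
t=2: δ = [9.155e-05, 1.831e-04, 4.578e-05, 9.155e-05, 1.373e-04]  ψ = [3, 1, 2, 4, 4]  (obs o_2=0)
t=3: δ = [4.292e-06, 8.583e-06, 2.861e-06, 4.292e-06, 6.437e-06]  ψ = [3, 1, 1, 4, 4]  (obs o_3=2)
backtrack: best end state = 1; path = [0, 1, 1, 1]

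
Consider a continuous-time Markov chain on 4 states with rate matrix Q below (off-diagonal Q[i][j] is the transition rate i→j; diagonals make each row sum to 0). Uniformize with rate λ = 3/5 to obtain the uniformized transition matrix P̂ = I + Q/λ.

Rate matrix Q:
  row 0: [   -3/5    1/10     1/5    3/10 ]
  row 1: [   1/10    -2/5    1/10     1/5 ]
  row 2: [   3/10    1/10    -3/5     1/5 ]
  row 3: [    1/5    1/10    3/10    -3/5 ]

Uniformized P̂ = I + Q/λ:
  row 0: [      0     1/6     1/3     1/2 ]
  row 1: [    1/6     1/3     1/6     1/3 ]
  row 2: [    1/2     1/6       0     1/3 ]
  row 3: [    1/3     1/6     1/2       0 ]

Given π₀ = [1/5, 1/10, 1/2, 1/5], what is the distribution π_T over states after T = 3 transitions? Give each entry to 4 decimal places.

π = [0.2750, 0.1995, 0.2514, 0.2741]

t=0: π = [0.2000, 0.1000, 0.5000, 0.2000]
t=1: π = [0.3333, 0.1833, 0.1833, 0.3000]
t=2: π = [0.2222, 0.1972, 0.2917, 0.2889]
t=3: π = [0.2750, 0.1995, 0.2514, 0.2741]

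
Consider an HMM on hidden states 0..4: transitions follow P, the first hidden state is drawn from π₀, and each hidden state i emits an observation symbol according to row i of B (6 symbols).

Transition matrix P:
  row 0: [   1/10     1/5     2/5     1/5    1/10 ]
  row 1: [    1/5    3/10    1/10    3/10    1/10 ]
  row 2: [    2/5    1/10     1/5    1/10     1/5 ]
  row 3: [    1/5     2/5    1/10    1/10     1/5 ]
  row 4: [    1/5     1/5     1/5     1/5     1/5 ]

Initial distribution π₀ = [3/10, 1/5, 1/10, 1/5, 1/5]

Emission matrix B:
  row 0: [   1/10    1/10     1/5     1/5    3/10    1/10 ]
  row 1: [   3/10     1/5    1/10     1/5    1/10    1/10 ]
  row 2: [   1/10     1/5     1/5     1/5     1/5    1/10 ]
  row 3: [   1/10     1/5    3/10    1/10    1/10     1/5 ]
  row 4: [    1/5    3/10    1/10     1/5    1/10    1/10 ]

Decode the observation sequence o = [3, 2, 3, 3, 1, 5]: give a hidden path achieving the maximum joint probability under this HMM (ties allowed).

t=0: δ = [6.000e-02, 4.000e-02, 2.000e-02, 2.000e-02, 4.000e-02]  (obs o_0=3)
t=1: δ = [1.600e-03, 1.200e-03, 4.800e-03, 3.600e-03, 8.000e-04]  ψ = [1, 0, 0, 0, 4]  (obs o_1=2)
t=2: δ = [3.840e-04, 2.880e-04, 1.920e-04, 4.800e-05, 1.920e-04]  ψ = [2, 3, 2, 2, 2]  (obs o_2=3)
t=3: δ = [1.536e-05, 1.728e-05, 3.072e-05, 8.640e-06, 7.680e-06]  ψ = [2, 1, 0, 1, 0]  (obs o_3=3)
t=4: δ = [1.229e-06, 1.037e-06, 1.229e-06, 1.037e-06, 1.843e-06]  ψ = [2, 1, 0, 1, 2]  (obs o_4=1)
t=5: δ = [4.915e-08, 4.147e-08, 4.915e-08, 7.373e-08, 3.686e-08]  ψ = [2, 3, 0, 4, 4]  (obs o_5=5)
backtrack: best end state = 3; path = [0, 2, 0, 2, 4, 3]

path = [0, 2, 0, 2, 4, 3]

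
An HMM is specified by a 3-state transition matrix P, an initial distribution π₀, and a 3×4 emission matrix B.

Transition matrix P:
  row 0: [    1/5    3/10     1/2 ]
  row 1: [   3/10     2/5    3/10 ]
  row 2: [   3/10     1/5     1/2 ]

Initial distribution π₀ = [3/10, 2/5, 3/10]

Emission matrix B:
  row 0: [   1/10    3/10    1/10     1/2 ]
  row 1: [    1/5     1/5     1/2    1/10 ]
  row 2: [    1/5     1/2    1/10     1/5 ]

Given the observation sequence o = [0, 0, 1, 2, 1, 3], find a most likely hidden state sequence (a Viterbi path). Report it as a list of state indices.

path = [2, 2, 2, 1, 2, 0]

t=0: δ = [3.000e-02, 8.000e-02, 6.000e-02]  (obs o_0=0)
t=1: δ = [2.400e-03, 6.400e-03, 6.000e-03]  ψ = [1, 1, 2]  (obs o_1=0)
t=2: δ = [5.760e-04, 5.120e-04, 1.500e-03]  ψ = [1, 1, 2]  (obs o_2=1)
t=3: δ = [4.500e-05, 1.500e-04, 7.500e-05]  ψ = [2, 2, 2]  (obs o_3=2)
t=4: δ = [1.350e-05, 1.200e-05, 2.250e-05]  ψ = [1, 1, 1]  (obs o_4=1)
t=5: δ = [3.375e-06, 4.800e-07, 2.250e-06]  ψ = [2, 1, 2]  (obs o_5=3)
backtrack: best end state = 0; path = [2, 2, 2, 1, 2, 0]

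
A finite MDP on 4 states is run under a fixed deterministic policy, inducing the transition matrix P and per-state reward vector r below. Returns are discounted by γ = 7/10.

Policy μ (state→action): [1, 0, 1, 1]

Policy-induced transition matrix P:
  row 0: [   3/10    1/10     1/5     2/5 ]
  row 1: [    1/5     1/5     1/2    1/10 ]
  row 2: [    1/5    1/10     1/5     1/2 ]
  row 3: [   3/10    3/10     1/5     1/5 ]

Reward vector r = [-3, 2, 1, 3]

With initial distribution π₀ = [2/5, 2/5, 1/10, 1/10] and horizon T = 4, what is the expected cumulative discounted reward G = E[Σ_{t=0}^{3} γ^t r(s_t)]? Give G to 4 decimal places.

G = 1.1554

t=0: π = [0.4000, 0.4000, 0.1000, 0.1000], E[r] = 0.0000, γ^t·E[r] = 0.000000, running G = 0.000000
t=1: π = [0.2500, 0.1600, 0.3200, 0.2700], E[r] = 0.7000, γ^t·E[r] = 0.490000, running G = 0.490000
t=2: π = [0.2520, 0.1700, 0.2480, 0.3300], E[r] = 0.8220, γ^t·E[r] = 0.402780, running G = 0.892780
t=3: π = [0.2582, 0.1830, 0.2510, 0.3078], E[r] = 0.7658, γ^t·E[r] = 0.262669, running G = 1.155449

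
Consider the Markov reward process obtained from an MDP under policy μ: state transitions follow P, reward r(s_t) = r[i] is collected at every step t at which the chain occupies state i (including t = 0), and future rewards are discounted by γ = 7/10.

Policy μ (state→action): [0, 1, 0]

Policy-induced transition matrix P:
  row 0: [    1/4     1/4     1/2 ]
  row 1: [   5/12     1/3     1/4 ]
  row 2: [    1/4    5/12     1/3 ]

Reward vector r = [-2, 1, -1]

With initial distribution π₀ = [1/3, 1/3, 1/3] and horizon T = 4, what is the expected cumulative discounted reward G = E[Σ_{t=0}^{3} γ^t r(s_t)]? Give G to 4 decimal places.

t=0: π = [0.3333, 0.3333, 0.3333], E[r] = -0.6667, γ^t·E[r] = -0.666667, running G = -0.666667
t=1: π = [0.3056, 0.3333, 0.3611], E[r] = -0.6389, γ^t·E[r] = -0.447222, running G = -1.113889
t=2: π = [0.3056, 0.3380, 0.3565], E[r] = -0.6296, γ^t·E[r] = -0.308519, running G = -1.422407
t=3: π = [0.3063, 0.3376, 0.3561], E[r] = -0.6312, γ^t·E[r] = -0.216492, running G = -1.638900

G = -1.6389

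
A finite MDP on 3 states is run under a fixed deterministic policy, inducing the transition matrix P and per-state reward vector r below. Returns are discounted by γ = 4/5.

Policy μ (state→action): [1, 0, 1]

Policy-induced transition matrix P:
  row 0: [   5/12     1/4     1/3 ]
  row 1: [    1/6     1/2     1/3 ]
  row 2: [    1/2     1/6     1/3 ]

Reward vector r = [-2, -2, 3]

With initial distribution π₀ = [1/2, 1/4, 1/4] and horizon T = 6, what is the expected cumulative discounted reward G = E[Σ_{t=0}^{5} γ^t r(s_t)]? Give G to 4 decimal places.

G = -1.6464

t=0: π = [0.5000, 0.2500, 0.2500], E[r] = -0.7500, γ^t·E[r] = -0.750000, running G = -0.750000
t=1: π = [0.3750, 0.2917, 0.3333], E[r] = -0.3333, γ^t·E[r] = -0.266667, running G = -1.016667
t=2: π = [0.3715, 0.2951, 0.3333], E[r] = -0.3333, γ^t·E[r] = -0.213333, running G = -1.230000
t=3: π = [0.3707, 0.2960, 0.3333], E[r] = -0.3333, γ^t·E[r] = -0.170667, running G = -1.400667
t=4: π = [0.3704, 0.2962, 0.3333], E[r] = -0.3333, γ^t·E[r] = -0.136533, running G = -1.537200
t=5: π = [0.3704, 0.2963, 0.3333], E[r] = -0.3333, γ^t·E[r] = -0.109227, running G = -1.646427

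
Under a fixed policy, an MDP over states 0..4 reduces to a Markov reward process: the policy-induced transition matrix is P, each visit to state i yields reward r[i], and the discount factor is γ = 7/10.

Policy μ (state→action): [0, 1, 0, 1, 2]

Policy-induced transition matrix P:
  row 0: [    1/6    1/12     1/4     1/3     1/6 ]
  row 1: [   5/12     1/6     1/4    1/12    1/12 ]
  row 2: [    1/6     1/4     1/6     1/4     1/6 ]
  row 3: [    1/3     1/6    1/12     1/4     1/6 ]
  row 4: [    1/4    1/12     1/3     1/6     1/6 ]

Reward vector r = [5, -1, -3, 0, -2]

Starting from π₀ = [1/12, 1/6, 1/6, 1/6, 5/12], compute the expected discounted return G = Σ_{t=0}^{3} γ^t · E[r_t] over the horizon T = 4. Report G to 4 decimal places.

t=0: π = [0.0833, 0.1667, 0.1667, 0.1667, 0.4167], E[r] = -1.0833, γ^t·E[r] = -1.083333, running G = -1.083333
t=1: π = [0.2708, 0.1389, 0.2431, 0.1944, 0.1528], E[r] = 0.1806, γ^t·E[r] = 0.126389, running G = -0.956944
t=2: π = [0.2465, 0.1516, 0.2101, 0.2367, 0.1551], E[r] = 0.1406, γ^t·E[r] = 0.068906, running G = -0.888038
t=3: π = [0.2569, 0.1507, 0.2060, 0.2323, 0.1540], E[r] = 0.2080, γ^t·E[r] = 0.071359, running G = -0.816679

G = -0.8167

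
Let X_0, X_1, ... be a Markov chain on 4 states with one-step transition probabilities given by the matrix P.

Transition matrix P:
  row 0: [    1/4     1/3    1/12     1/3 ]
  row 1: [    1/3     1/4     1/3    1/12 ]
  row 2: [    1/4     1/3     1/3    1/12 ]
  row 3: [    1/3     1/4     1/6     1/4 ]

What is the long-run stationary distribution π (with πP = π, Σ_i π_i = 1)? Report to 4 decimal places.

π = [0.2900, 0.2933, 0.2297, 0.1870]

Balance equations π_j = Σ_i π_i·P[i][j]:
  π_0 = 1/4·π_0 + 1/3·π_1 + 1/4·π_2 + 1/3·π_3
  π_1 = 1/3·π_0 + 1/4·π_1 + 1/3·π_2 + 1/4·π_3
  π_2 = 1/12·π_0 + 1/3·π_1 + 1/3·π_2 + 1/6·π_3
  normalize: π_0 + π_1 + π_2 + π_3 = 1
Solving the linear system gives exactly π = [221/762, 149/508, 175/762, 95/508].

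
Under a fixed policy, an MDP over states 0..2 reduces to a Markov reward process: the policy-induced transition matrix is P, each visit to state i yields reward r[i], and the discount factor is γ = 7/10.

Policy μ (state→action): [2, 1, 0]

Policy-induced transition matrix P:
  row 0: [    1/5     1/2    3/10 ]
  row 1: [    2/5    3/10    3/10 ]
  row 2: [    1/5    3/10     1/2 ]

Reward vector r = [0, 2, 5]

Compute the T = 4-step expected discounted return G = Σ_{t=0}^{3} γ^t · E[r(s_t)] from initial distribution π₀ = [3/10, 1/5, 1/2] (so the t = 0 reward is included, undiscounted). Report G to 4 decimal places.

G = 6.9640

t=0: π = [0.3000, 0.2000, 0.5000], E[r] = 2.9000, γ^t·E[r] = 2.900000, running G = 2.900000
t=1: π = [0.2400, 0.3600, 0.4000], E[r] = 2.7200, γ^t·E[r] = 1.904000, running G = 4.804000
t=2: π = [0.2720, 0.3480, 0.3800], E[r] = 2.5960, γ^t·E[r] = 1.272040, running G = 6.076040
t=3: π = [0.2696, 0.3544, 0.3760], E[r] = 2.5888, γ^t·E[r] = 0.887958, running G = 6.963998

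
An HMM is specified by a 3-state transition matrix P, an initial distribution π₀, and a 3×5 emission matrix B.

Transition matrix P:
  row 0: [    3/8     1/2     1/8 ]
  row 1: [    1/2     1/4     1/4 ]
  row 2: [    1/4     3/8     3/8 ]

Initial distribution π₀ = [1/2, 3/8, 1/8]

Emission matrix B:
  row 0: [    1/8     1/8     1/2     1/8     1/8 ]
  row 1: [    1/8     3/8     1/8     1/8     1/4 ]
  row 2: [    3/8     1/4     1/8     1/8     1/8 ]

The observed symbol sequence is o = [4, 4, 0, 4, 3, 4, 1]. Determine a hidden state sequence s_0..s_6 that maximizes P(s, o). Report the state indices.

t=0: δ = [6.250e-02, 9.375e-02, 1.562e-02]  (obs o_0=4)
t=1: δ = [5.859e-03, 7.812e-03, 2.930e-03]  ψ = [1, 0, 1]  (obs o_1=4)
t=2: δ = [4.883e-04, 3.662e-04, 7.324e-04]  ψ = [1, 0, 1]  (obs o_2=0)
t=3: δ = [2.289e-05, 6.866e-05, 3.433e-05]  ψ = [0, 2, 2]  (obs o_3=4)
t=4: δ = [4.292e-06, 2.146e-06, 2.146e-06]  ψ = [1, 1, 1]  (obs o_4=3)
t=5: δ = [2.012e-07, 5.364e-07, 1.006e-07]  ψ = [0, 0, 2]  (obs o_5=4)
t=6: δ = [3.353e-08, 5.029e-08, 3.353e-08]  ψ = [1, 1, 1]  (obs o_6=1)
backtrack: best end state = 1; path = [0, 1, 2, 1, 0, 1, 1]

path = [0, 1, 2, 1, 0, 1, 1]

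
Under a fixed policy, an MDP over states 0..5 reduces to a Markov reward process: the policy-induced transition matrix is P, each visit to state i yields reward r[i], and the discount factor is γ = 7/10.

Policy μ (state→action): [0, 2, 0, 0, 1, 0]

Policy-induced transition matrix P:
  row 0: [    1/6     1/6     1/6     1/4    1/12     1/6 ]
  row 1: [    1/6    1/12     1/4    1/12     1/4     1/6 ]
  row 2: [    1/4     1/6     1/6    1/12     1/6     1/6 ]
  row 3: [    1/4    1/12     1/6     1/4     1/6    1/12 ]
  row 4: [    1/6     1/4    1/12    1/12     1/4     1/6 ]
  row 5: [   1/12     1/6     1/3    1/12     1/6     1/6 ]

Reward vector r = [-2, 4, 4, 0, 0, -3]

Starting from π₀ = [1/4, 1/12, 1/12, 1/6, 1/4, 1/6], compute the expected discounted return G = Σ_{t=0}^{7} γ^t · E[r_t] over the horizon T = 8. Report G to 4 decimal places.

G = 0.8844

t=0: π = [0.2500, 0.0833, 0.0833, 0.1667, 0.2500, 0.1667], E[r] = -0.3333, γ^t·E[r] = -0.333333, running G = -0.333333
t=1: π = [0.1736, 0.1667, 0.1806, 0.1528, 0.1736, 0.1528], E[r] = 0.5833, γ^t·E[r] = 0.408333, running G = 0.075000
t=2: π = [0.1817, 0.1545, 0.1916, 0.1377, 0.1806, 0.1539], E[r] = 0.5590, γ^t·E[r] = 0.273924, running G = 0.348924
t=3: π = [0.1813, 0.1574, 0.1902, 0.1366, 0.1794, 0.1552], E[r] = 0.5619, γ^t·E[r] = 0.192739, running G = 0.541663
t=4: π = [0.1810, 0.1571, 0.1907, 0.1363, 0.1796, 0.1553], E[r] = 0.5635, γ^t·E[r] = 0.135294, running G = 0.676956
t=5: π = [0.1810, 0.1572, 0.1907, 0.1362, 0.1796, 0.1553], E[r] = 0.5635, γ^t·E[r] = 0.094715, running G = 0.771671
t=6: π = [0.1810, 0.1572, 0.1907, 0.1362, 0.1797, 0.1553], E[r] = 0.5636, γ^t·E[r] = 0.066306, running G = 0.837977
t=7: π = [0.1810, 0.1572, 0.1907, 0.1362, 0.1797, 0.1553], E[r] = 0.5636, γ^t·E[r] = 0.046415, running G = 0.884392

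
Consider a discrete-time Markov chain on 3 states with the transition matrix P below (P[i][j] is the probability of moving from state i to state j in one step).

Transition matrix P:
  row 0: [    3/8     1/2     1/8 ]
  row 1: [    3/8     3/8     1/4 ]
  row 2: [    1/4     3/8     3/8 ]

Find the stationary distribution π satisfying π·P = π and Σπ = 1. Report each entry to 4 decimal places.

Balance equations π_j = Σ_i π_i·P[i][j]:
  π_0 = 3/8·π_0 + 3/8·π_1 + 1/4·π_2
  π_1 = 1/2·π_0 + 3/8·π_1 + 3/8·π_2
  normalize: π_0 + π_1 + π_2 = 1
Solving the linear system gives exactly π = [19/55, 23/55, 13/55].

π = [0.3455, 0.4182, 0.2364]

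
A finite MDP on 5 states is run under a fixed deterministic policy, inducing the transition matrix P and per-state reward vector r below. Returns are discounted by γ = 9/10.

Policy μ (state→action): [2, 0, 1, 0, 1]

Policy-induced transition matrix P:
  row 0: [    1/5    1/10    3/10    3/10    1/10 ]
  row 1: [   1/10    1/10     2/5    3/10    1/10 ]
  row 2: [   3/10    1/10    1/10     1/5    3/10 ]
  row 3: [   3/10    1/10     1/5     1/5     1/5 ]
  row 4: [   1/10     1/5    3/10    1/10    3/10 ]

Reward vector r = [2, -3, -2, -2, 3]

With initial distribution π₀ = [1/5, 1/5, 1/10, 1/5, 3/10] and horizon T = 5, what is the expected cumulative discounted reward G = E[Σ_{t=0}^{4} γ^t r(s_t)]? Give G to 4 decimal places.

G = -0.7057

t=0: π = [0.2000, 0.2000, 0.1000, 0.2000, 0.3000], E[r] = 0.1000, γ^t·E[r] = 0.100000, running G = 0.100000
t=1: π = [0.1800, 0.1300, 0.2800, 0.2100, 0.2000], E[r] = -0.4100, γ^t·E[r] = -0.369000, running G = -0.269000
t=2: π = [0.2160, 0.1200, 0.2360, 0.2110, 0.2170], E[r] = -0.1710, γ^t·E[r] = -0.138510, running G = -0.407510
t=3: π = [0.2110, 0.1217, 0.2437, 0.2119, 0.2117], E[r] = -0.2192, γ^t·E[r] = -0.159797, running G = -0.567307
t=4: π = [0.2122, 0.1212, 0.2422, 0.2121, 0.2123], E[r] = -0.2109, γ^t·E[r] = -0.138398, running G = -0.705705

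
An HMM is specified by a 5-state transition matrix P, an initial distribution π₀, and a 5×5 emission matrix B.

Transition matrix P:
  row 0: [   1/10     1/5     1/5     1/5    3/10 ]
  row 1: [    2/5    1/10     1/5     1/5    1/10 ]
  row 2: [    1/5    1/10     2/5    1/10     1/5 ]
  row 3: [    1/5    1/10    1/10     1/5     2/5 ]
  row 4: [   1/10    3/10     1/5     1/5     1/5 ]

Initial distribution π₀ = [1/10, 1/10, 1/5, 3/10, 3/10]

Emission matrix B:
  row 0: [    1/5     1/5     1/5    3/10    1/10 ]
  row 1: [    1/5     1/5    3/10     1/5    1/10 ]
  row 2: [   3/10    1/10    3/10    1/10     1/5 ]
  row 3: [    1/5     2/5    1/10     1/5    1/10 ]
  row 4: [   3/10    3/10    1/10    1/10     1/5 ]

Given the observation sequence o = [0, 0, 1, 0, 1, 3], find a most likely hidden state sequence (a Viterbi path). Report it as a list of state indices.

t=0: δ = [2.000e-02, 2.000e-02, 6.000e-02, 6.000e-02, 9.000e-02]  (obs o_0=0)
t=1: δ = [2.400e-03, 5.400e-03, 7.200e-03, 3.600e-03, 7.200e-03]  ψ = [2, 4, 2, 4, 3]  (obs o_1=0)
t=2: δ = [4.320e-04, 4.320e-04, 2.880e-04, 5.760e-04, 4.320e-04]  ψ = [1, 4, 2, 4, 2]  (obs o_2=1)
t=3: δ = [3.456e-05, 2.592e-05, 3.456e-05, 2.304e-05, 6.912e-05]  ψ = [1, 4, 2, 3, 3]  (obs o_3=0)
t=4: δ = [2.074e-06, 4.147e-06, 1.382e-06, 5.530e-06, 4.147e-06]  ψ = [1, 4, 2, 4, 4]  (obs o_4=1)
t=5: δ = [4.977e-07, 2.488e-07, 8.294e-08, 2.212e-07, 2.212e-07]  ψ = [1, 4, 1, 3, 3]  (obs o_5=3)
backtrack: best end state = 0; path = [3, 4, 3, 4, 1, 0]

path = [3, 4, 3, 4, 1, 0]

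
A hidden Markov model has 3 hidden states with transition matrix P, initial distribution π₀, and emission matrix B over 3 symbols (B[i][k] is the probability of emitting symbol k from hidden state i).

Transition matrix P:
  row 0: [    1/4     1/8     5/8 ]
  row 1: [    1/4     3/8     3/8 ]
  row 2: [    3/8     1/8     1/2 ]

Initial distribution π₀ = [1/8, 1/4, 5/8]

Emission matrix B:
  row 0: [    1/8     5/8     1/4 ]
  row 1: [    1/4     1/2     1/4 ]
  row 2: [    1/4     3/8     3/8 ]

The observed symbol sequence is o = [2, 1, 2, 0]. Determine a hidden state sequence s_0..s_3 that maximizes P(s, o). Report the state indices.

t=0: δ = [3.125e-02, 6.250e-02, 2.344e-01]  (obs o_0=2)
t=1: δ = [5.493e-02, 1.465e-02, 4.395e-02]  ψ = [2, 2, 2]  (obs o_1=1)
t=2: δ = [4.120e-03, 1.717e-03, 1.287e-02]  ψ = [2, 0, 0]  (obs o_2=2)
t=3: δ = [6.035e-04, 4.023e-04, 1.609e-03]  ψ = [2, 2, 2]  (obs o_3=0)
backtrack: best end state = 2; path = [2, 0, 2, 2]

path = [2, 0, 2, 2]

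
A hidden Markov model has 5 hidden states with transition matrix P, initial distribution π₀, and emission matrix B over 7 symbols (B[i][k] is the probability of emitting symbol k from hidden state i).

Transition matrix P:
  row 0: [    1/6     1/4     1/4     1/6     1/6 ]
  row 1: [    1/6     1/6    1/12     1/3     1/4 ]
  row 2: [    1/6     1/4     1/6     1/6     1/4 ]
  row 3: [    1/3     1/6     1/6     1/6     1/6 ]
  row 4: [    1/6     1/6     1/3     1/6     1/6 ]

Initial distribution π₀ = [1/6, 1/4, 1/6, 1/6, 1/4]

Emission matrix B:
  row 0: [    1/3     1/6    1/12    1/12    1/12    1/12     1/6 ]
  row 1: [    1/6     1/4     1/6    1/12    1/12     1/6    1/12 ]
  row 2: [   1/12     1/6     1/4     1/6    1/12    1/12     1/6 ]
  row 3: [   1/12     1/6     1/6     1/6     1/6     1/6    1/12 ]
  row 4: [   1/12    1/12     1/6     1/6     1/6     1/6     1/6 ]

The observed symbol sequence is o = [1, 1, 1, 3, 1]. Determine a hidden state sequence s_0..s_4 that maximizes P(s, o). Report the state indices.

t=0: δ = [2.778e-02, 6.250e-02, 2.778e-02, 2.778e-02, 2.083e-02]  (obs o_0=1)
t=1: δ = [1.736e-03, 2.604e-03, 1.157e-03, 3.472e-03, 1.302e-03]  ψ = [1, 1, 0, 1, 1]  (obs o_1=1)
t=2: δ = [1.929e-04, 1.447e-04, 9.645e-05, 1.447e-04, 5.425e-05]  ψ = [3, 3, 3, 1, 1]  (obs o_2=1)
t=3: δ = [4.019e-06, 4.019e-06, 8.038e-06, 8.038e-06, 6.028e-06]  ψ = [3, 0, 0, 1, 1]  (obs o_3=3)
t=4: δ = [4.465e-07, 5.023e-07, 3.349e-07, 2.233e-07, 1.674e-07]  ψ = [3, 2, 4, 1, 2]  (obs o_4=1)
backtrack: best end state = 1; path = [1, 3, 0, 2, 1]

path = [1, 3, 0, 2, 1]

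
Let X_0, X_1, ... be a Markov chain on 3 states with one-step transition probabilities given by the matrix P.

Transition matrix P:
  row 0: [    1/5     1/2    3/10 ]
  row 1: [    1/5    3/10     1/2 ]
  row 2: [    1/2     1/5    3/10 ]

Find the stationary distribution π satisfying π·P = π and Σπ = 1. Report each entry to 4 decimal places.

π = [0.3095, 0.3254, 0.3651]

Balance equations π_j = Σ_i π_i·P[i][j]:
  π_0 = 1/5·π_0 + 1/5·π_1 + 1/2·π_2
  π_1 = 1/2·π_0 + 3/10·π_1 + 1/5·π_2
  normalize: π_0 + π_1 + π_2 = 1
Solving the linear system gives exactly π = [13/42, 41/126, 23/63].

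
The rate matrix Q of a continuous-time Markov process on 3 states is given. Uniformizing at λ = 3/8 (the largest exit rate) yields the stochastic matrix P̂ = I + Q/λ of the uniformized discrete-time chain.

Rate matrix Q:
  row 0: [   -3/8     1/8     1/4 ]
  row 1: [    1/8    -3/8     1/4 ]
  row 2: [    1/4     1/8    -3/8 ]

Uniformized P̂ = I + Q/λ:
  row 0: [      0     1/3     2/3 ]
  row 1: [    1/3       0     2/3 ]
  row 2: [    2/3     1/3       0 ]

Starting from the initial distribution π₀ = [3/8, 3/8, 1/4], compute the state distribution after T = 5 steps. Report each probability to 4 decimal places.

t=0: π = [0.3750, 0.3750, 0.2500]
t=1: π = [0.2917, 0.2083, 0.5000]
t=2: π = [0.4028, 0.2639, 0.3333]
t=3: π = [0.3102, 0.2454, 0.4444]
t=4: π = [0.3781, 0.2515, 0.3704]
t=5: π = [0.3308, 0.2495, 0.4198]

π = [0.3308, 0.2495, 0.4198]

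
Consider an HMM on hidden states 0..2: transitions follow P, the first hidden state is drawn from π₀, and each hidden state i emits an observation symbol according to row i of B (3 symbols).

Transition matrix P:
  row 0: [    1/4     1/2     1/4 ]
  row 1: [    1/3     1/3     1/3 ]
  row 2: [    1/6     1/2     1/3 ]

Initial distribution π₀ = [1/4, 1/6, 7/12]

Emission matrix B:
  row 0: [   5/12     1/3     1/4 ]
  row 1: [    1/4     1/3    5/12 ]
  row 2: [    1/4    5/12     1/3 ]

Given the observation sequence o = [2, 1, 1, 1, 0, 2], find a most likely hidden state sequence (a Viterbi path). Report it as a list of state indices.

t=0: δ = [6.250e-02, 6.944e-02, 1.944e-01]  (obs o_0=2)
t=1: δ = [1.080e-02, 3.241e-02, 2.701e-02]  ψ = [2, 2, 2]  (obs o_1=1)
t=2: δ = [3.601e-03, 4.501e-03, 4.501e-03]  ψ = [1, 2, 1]  (obs o_2=1)
t=3: δ = [5.001e-04, 7.502e-04, 6.251e-04]  ψ = [1, 2, 1]  (obs o_3=1)
t=4: δ = [1.042e-04, 7.814e-05, 6.251e-05]  ψ = [1, 2, 1]  (obs o_4=0)
t=5: δ = [6.512e-06, 2.171e-05, 8.683e-06]  ψ = [0, 0, 0]  (obs o_5=2)
backtrack: best end state = 1; path = [2, 1, 2, 1, 0, 1]

path = [2, 1, 2, 1, 0, 1]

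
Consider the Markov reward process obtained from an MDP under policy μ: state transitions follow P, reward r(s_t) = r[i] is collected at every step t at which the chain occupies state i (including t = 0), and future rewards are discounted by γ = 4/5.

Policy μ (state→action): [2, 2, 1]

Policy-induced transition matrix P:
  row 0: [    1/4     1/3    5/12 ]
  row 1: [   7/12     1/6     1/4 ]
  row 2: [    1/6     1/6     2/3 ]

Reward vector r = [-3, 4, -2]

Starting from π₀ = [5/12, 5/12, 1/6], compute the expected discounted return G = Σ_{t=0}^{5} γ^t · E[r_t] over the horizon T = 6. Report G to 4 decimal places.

G = -2.5145

t=0: π = [0.4167, 0.4167, 0.1667], E[r] = 0.0833, γ^t·E[r] = 0.083333, running G = 0.083333
t=1: π = [0.3750, 0.2361, 0.3889], E[r] = -0.9583, γ^t·E[r] = -0.766667, running G = -0.683333
t=2: π = [0.2963, 0.2292, 0.4745], E[r] = -0.9213, γ^t·E[r] = -0.589630, running G = -1.272963
t=3: π = [0.2868, 0.2160, 0.4971], E[r] = -0.9905, γ^t·E[r] = -0.507160, running G = -1.780123
t=4: π = [0.2806, 0.2145, 0.5049], E[r] = -0.9937, γ^t·E[r] = -0.407039, running G = -2.187162
t=5: π = [0.2794, 0.2134, 0.5072], E[r] = -0.9988, γ^t·E[r] = -0.327294, running G = -2.514456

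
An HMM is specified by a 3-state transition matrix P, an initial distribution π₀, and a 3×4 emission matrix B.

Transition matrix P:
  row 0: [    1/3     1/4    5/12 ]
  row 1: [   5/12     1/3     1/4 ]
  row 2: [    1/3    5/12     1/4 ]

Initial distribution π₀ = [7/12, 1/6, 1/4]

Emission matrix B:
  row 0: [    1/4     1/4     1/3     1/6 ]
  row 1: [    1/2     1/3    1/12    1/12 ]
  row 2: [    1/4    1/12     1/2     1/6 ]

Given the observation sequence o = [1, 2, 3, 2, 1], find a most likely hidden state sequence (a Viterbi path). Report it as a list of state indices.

t=0: δ = [1.458e-01, 5.556e-02, 2.083e-02]  (obs o_0=1)
t=1: δ = [1.620e-02, 3.038e-03, 3.038e-02]  ψ = [0, 0, 0]  (obs o_1=2)
t=2: δ = [1.688e-03, 1.055e-03, 1.266e-03]  ψ = [2, 2, 2]  (obs o_2=3)
t=3: δ = [1.875e-04, 4.396e-05, 3.516e-04]  ψ = [0, 2, 0]  (obs o_3=2)
t=4: δ = [2.930e-05, 4.884e-05, 7.326e-06]  ψ = [2, 2, 2]  (obs o_4=1)
backtrack: best end state = 1; path = [0, 2, 0, 2, 1]

path = [0, 2, 0, 2, 1]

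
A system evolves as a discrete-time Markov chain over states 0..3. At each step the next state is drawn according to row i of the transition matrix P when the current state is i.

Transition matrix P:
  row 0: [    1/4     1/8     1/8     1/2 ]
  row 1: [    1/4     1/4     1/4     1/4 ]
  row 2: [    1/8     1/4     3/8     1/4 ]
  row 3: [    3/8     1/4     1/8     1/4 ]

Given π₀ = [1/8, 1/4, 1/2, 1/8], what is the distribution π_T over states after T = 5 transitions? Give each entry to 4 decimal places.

π = [0.2638, 0.2171, 0.2034, 0.3157]

t=0: π = [0.1250, 0.2500, 0.5000, 0.1250]
t=1: π = [0.2031, 0.2344, 0.2813, 0.2813]
t=2: π = [0.2500, 0.2246, 0.2246, 0.3008]
t=3: π = [0.2595, 0.2188, 0.2092, 0.3125]
t=4: π = [0.2629, 0.2176, 0.2047, 0.3149]
t=5: π = [0.2638, 0.2171, 0.2034, 0.3157]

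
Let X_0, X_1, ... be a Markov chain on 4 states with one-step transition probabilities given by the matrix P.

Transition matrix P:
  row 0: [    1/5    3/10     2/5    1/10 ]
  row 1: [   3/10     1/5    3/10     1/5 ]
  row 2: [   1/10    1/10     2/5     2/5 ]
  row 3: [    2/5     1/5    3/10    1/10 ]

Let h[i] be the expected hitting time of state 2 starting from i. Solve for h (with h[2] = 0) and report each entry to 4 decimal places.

First-step conditioning: h[2] = 0; for i ≠ 2, h[i] = 1 + Σ_k P[i][k]·h[k].
  h[0] = 1 + 1/5·h[0] + 3/10·h[1] + 1/10·h[3]
  h[1] = 1 + 3/10·h[0] + 1/5·h[1] + 1/5·h[3]
  h[3] = 1 + 2/5·h[0] + 1/5·h[1] + 1/10·h[3]
Solving the 3×3 linear system over states ≠ 2 gives exactly h = [1110/401, 1220/401, 0, 1210/401] (h[2] = 0 is the target).

h = [2.7681, 3.0424, 0.0000, 3.0175]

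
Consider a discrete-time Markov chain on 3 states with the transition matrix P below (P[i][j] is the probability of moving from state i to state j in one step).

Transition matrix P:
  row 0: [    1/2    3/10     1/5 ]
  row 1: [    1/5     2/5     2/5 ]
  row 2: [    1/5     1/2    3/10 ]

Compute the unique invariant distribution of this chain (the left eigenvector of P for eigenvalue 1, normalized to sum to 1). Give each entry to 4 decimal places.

π = [0.2857, 0.4026, 0.3117]

Balance equations π_j = Σ_i π_i·P[i][j]:
  π_0 = 1/2·π_0 + 1/5·π_1 + 1/5·π_2
  π_1 = 3/10·π_0 + 2/5·π_1 + 1/2·π_2
  normalize: π_0 + π_1 + π_2 = 1
Solving the linear system gives exactly π = [2/7, 31/77, 24/77].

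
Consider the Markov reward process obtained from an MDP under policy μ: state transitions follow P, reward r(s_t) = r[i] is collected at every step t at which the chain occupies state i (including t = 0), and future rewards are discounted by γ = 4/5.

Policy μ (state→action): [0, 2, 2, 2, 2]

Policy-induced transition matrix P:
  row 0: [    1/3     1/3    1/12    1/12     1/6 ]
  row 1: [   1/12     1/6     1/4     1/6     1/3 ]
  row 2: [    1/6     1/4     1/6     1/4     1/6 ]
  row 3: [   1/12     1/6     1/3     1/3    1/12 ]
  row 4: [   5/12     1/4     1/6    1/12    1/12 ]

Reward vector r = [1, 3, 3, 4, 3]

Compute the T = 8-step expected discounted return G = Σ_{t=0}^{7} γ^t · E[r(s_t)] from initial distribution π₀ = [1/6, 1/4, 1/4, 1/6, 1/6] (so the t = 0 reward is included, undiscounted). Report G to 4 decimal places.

t=0: π = [0.1667, 0.2500, 0.2500, 0.1667, 0.1667], E[r] = 2.8333, γ^t·E[r] = 2.833333, running G = 2.833333
t=1: π = [0.2014, 0.2292, 0.2014, 0.1875, 0.1806], E[r] = 2.7847, γ^t·E[r] = 2.227778, running G = 5.061111
t=2: π = [0.2106, 0.2321, 0.2002, 0.1829, 0.1742], E[r] = 2.7616, γ^t·E[r] = 1.767407, running G = 6.828519
t=3: π = [0.2107, 0.2330, 0.1989, 0.1818, 0.1756], E[r] = 2.7603, γ^t·E[r] = 1.413259, running G = 8.241778
t=4: π = [0.2111, 0.2330, 0.1988, 0.1813, 0.1757], E[r] = 2.7591, γ^t·E[r] = 1.130123, running G = 9.371901
t=5: π = [0.2113, 0.2331, 0.1987, 0.1812, 0.1757], E[r] = 2.7587, γ^t·E[r] = 0.903975, running G = 10.275876
t=6: π = [0.2113, 0.2331, 0.1987, 0.1812, 0.1758], E[r] = 2.7586, γ^t·E[r] = 0.723151, running G = 10.999027
t=7: π = [0.2113, 0.2331, 0.1987, 0.1812, 0.1758], E[r] = 2.7586, γ^t·E[r] = 0.578513, running G = 11.577540

G = 11.5775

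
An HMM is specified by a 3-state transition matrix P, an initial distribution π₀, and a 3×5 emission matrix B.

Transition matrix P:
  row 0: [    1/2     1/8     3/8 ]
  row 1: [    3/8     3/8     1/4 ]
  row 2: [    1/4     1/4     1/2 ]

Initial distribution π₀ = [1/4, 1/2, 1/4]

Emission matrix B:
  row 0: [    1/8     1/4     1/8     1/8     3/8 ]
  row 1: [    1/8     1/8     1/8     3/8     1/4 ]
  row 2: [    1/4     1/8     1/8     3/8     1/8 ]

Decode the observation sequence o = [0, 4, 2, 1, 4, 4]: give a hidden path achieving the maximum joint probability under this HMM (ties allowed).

t=0: δ = [3.125e-02, 6.250e-02, 6.250e-02]  (obs o_0=0)
t=1: δ = [8.789e-03, 5.859e-03, 3.906e-03]  ψ = [1, 1, 2]  (obs o_1=4)
t=2: δ = [5.493e-04, 2.747e-04, 4.120e-04]  ψ = [0, 1, 0]  (obs o_2=2)
t=3: δ = [6.866e-05, 1.287e-05, 2.575e-05]  ψ = [0, 1, 0]  (obs o_3=1)
t=4: δ = [1.287e-05, 2.146e-06, 3.219e-06]  ψ = [0, 0, 0]  (obs o_4=4)
t=5: δ = [2.414e-06, 4.023e-07, 6.035e-07]  ψ = [0, 0, 0]  (obs o_5=4)
backtrack: best end state = 0; path = [1, 0, 0, 0, 0, 0]

path = [1, 0, 0, 0, 0, 0]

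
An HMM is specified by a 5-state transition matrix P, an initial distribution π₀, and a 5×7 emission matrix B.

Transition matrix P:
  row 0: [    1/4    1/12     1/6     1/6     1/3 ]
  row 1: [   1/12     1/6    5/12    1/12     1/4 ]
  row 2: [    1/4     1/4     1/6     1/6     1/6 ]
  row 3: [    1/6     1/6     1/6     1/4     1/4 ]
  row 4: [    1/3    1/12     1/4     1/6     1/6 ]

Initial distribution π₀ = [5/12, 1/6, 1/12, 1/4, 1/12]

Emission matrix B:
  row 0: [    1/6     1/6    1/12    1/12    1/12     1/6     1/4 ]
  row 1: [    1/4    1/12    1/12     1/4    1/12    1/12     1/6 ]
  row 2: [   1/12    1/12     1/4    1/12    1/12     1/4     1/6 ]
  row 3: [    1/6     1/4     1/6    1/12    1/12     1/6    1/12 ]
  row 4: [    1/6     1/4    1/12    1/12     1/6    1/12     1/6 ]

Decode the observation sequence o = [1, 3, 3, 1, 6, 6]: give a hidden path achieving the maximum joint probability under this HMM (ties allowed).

t=0: δ = [6.944e-02, 1.389e-02, 6.944e-03, 6.250e-02, 2.083e-02]  (obs o_0=1)
t=1: δ = [1.447e-03, 2.604e-03, 9.645e-04, 1.302e-03, 1.929e-03]  ψ = [0, 3, 0, 3, 0]  (obs o_1=3)
t=2: δ = [5.358e-05, 1.085e-04, 9.042e-05, 2.713e-05, 5.425e-05]  ψ = [4, 1, 1, 3, 1]  (obs o_2=3)
t=3: δ = [3.768e-06, 1.884e-06, 3.768e-06, 3.768e-06, 6.782e-06]  ψ = [2, 2, 1, 2, 1]  (obs o_3=1)
t=4: δ = [5.651e-07, 1.570e-07, 2.826e-07, 9.419e-08, 2.093e-07]  ψ = [4, 2, 4, 4, 0]  (obs o_4=6)
t=5: δ = [3.532e-08, 1.177e-08, 1.570e-08, 7.849e-09, 3.140e-08]  ψ = [0, 2, 0, 0, 0]  (obs o_5=6)
backtrack: best end state = 0; path = [3, 1, 1, 4, 0, 0]

path = [3, 1, 1, 4, 0, 0]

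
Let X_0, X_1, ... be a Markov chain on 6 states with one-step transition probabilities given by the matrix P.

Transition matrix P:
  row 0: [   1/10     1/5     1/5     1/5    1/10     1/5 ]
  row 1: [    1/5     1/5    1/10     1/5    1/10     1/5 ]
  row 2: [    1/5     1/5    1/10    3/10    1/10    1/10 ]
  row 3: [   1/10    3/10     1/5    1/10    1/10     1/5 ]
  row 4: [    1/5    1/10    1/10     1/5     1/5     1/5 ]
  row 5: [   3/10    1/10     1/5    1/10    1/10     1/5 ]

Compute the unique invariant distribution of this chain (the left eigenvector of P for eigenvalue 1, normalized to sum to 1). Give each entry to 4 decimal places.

π = [0.1823, 0.1883, 0.1546, 0.1791, 0.1111, 0.1845]

Balance equations π_j = Σ_i π_i·P[i][j]:
  π_0 = 1/10·π_0 + 1/5·π_1 + 1/5·π_2 + 1/10·π_3 + 1/5·π_4 + 3/10·π_5
  π_1 = 1/5·π_0 + 1/5·π_1 + 1/5·π_2 + 3/10·π_3 + 1/10·π_4 + 1/10·π_5
  π_2 = 1/5·π_0 + 1/10·π_1 + 1/10·π_2 + 1/5·π_3 + 1/10·π_4 + 1/5·π_5
  π_3 = 1/5·π_0 + 1/5·π_1 + 3/10·π_2 + 1/10·π_3 + 1/5·π_4 + 1/10·π_5
  π_4 = 1/10·π_0 + 1/10·π_1 + 1/10·π_2 + 1/10·π_3 + 1/5·π_4 + 1/10·π_5
  normalize: π_0 + π_1 + π_2 + π_3 + π_4 + π_5 = 1
Solving the linear system gives exactly π = [1105/6061, 934/4959, 937/6061, 2171/12122, 1/9, 2237/12122].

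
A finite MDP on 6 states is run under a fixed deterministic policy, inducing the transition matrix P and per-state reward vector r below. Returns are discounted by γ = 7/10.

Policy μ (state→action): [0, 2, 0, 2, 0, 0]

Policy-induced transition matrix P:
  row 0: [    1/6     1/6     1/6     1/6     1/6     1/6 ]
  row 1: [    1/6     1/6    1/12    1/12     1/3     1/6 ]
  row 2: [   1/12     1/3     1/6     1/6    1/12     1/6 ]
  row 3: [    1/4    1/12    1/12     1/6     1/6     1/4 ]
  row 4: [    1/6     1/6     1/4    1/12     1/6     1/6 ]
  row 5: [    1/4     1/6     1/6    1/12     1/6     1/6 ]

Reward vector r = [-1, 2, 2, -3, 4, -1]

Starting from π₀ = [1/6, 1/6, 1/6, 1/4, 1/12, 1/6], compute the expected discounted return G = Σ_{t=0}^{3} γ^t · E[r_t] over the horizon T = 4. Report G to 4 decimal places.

G = 0.8920

t=0: π = [0.1667, 0.1667, 0.1667, 0.2500, 0.0833, 0.1667], E[r] = -0.0833, γ^t·E[r] = -0.083333, running G = -0.083333
t=1: π = [0.1875, 0.1736, 0.1389, 0.1319, 0.1806, 0.1875], E[r] = 0.5764, γ^t·E[r] = 0.403472, running G = 0.320139
t=2: π = [0.1817, 0.1788, 0.1563, 0.1215, 0.1840, 0.1777], E[r] = 0.6823, γ^t·E[r] = 0.334323, running G = 0.654462
t=3: π = [0.1786, 0.1826, 0.1570, 0.1216, 0.1834, 0.1768], E[r] = 0.6927, γ^t·E[r] = 0.237582, running G = 0.892044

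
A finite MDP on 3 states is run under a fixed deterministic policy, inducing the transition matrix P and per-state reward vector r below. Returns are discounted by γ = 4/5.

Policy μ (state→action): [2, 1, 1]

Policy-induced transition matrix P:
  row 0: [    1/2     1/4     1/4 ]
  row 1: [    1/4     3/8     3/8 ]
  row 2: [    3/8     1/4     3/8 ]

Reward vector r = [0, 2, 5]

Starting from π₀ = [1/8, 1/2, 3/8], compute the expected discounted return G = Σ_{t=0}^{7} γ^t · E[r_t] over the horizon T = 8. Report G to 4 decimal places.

G = 10.0492

t=0: π = [0.1250, 0.5000, 0.3750], E[r] = 2.8750, γ^t·E[r] = 2.875000, running G = 2.875000
t=1: π = [0.3281, 0.3125, 0.3594], E[r] = 2.4219, γ^t·E[r] = 1.937500, running G = 4.812500
t=2: π = [0.3770, 0.2891, 0.3340], E[r] = 2.2480, γ^t·E[r] = 1.438750, running G = 6.251250
t=3: π = [0.3860, 0.2861, 0.3279], E[r] = 2.2117, γ^t·E[r] = 1.132375, running G = 7.383625
t=4: π = [0.3875, 0.2858, 0.3268], E[r] = 2.2053, γ^t·E[r] = 0.903288, running G = 8.286913
t=5: π = [0.3877, 0.2857, 0.3266], E[r] = 2.2043, γ^t·E[r] = 0.722294, running G = 9.009206
t=6: π = [0.3877, 0.2857, 0.3265], E[r] = 2.2041, γ^t·E[r] = 0.577794, running G = 9.587000
t=7: π = [0.3878, 0.2857, 0.3265], E[r] = 2.2041, γ^t·E[r] = 0.462230, running G = 10.049230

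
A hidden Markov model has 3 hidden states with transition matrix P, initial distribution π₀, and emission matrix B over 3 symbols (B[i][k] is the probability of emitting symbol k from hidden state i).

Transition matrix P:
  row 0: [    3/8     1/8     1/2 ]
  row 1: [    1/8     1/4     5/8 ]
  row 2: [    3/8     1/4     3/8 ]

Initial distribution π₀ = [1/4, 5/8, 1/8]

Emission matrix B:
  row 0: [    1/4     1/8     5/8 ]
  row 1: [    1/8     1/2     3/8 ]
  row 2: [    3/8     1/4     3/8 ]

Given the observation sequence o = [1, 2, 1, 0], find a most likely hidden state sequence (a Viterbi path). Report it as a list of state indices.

t=0: δ = [3.125e-02, 3.125e-01, 3.125e-02]  (obs o_0=1)
t=1: δ = [2.441e-02, 2.930e-02, 7.324e-02]  ψ = [1, 1, 1]  (obs o_1=2)
t=2: δ = [3.433e-03, 9.155e-03, 6.866e-03]  ψ = [2, 2, 2]  (obs o_2=1)
t=3: δ = [6.437e-04, 2.861e-04, 2.146e-03]  ψ = [2, 1, 1]  (obs o_3=0)
backtrack: best end state = 2; path = [1, 2, 1, 2]

path = [1, 2, 1, 2]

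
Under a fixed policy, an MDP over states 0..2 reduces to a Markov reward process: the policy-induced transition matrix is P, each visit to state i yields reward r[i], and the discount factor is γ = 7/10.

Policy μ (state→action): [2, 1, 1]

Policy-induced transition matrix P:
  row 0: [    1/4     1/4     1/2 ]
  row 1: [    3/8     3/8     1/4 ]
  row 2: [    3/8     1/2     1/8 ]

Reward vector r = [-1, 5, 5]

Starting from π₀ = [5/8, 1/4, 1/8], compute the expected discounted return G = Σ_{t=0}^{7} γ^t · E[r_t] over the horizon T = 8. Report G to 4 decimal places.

t=0: π = [0.6250, 0.2500, 0.1250], E[r] = 1.2500, γ^t·E[r] = 1.250000, running G = 1.250000
t=1: π = [0.2969, 0.3125, 0.3906], E[r] = 3.2188, γ^t·E[r] = 2.253125, running G = 3.503125
t=2: π = [0.3379, 0.3867, 0.2754], E[r] = 2.9727, γ^t·E[r] = 1.456602, running G = 4.959727
t=3: π = [0.3328, 0.3672, 0.3000], E[r] = 3.0034, γ^t·E[r] = 1.030172, running G = 5.989899
t=4: π = [0.3334, 0.3709, 0.2957], E[r] = 2.9996, γ^t·E[r] = 0.720197, running G = 6.710096
t=5: π = [0.3333, 0.3703, 0.2964], E[r] = 3.0001, γ^t·E[r] = 0.504219, running G = 7.214315
t=6: π = [0.3333, 0.3704, 0.2963], E[r] = 3.0000, γ^t·E[r] = 0.352946, running G = 7.567262
t=7: π = [0.3333, 0.3704, 0.2963], E[r] = 3.0000, γ^t·E[r] = 0.247063, running G = 7.814325

G = 7.8143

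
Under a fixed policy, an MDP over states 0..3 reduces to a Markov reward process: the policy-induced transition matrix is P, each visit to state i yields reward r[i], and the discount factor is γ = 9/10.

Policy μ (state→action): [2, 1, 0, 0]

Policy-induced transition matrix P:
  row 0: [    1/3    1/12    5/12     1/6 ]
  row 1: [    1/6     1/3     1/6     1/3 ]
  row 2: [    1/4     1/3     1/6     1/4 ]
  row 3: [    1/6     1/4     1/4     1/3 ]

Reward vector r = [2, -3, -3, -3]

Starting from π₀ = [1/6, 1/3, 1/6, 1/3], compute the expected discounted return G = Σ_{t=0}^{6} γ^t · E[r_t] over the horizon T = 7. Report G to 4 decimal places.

G = -10.1736

t=0: π = [0.1667, 0.3333, 0.1667, 0.3333], E[r] = -2.1667, γ^t·E[r] = -2.166667, running G = -2.166667
t=1: π = [0.2083, 0.2639, 0.2361, 0.2917], E[r] = -1.9583, γ^t·E[r] = -1.762500, running G = -3.929167
t=2: π = [0.2211, 0.2569, 0.2431, 0.2789], E[r] = -1.8947, γ^t·E[r] = -1.534688, running G = -5.463854
t=3: π = [0.2238, 0.2548, 0.2452, 0.2762], E[r] = -1.8812, γ^t·E[r] = -1.371375, running G = -6.835229
t=4: π = [0.2244, 0.2544, 0.2456, 0.2756], E[r] = -1.8780, γ^t·E[r] = -1.232181, running G = -8.067410
t=5: π = [0.2245, 0.2543, 0.2457, 0.2755], E[r] = -1.8773, γ^t·E[r] = -1.108544, running G = -9.175954
t=6: π = [0.2246, 0.2542, 0.2458, 0.2754], E[r] = -1.8772, γ^t·E[r] = -0.997603, running G = -10.173557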